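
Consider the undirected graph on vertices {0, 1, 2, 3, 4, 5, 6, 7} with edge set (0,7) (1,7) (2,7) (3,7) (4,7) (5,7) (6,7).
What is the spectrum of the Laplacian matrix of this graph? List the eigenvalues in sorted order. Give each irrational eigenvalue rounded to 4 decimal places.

[0, 1, 1, 1, 1, 1, 1, 8]

Each diagonal entry of L is the vertex degree and each off-diagonal entry is -1 where an edge is present, 0 otherwise; in the order [0, 1, 2, 3, 4, 5, 6, 7] the diagonal is [1, 1, 1, 1, 1, 1, 1, 7]. Diagonalising L (or applying a numerical eigensolver to the 8x8 matrix) gives the spectrum above. The single zero eigenvalue shows the graph is connected. By the matrix-tree theorem the graph has (1/8) * product of the nonzero eigenvalues = 1 spanning tree. There is one zero in the spectrum, matching the 1 component.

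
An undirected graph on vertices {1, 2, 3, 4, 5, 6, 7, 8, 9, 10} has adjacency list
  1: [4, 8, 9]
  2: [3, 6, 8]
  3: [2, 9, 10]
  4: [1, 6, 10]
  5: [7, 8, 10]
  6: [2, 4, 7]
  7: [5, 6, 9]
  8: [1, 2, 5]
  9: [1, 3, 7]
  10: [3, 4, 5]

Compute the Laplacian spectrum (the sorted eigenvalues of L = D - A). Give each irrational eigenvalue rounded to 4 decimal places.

[0, 2, 2, 2, 2, 2, 5, 5, 5, 5]

With the vertex order [1, 2, 3, 4, 5, 6, 7, 8, 9, 10], the degrees are [3, 3, 3, 3, 3, 3, 3, 3, 3, 3], giving D = diag(3, 3, 3, 3, 3, 3, 3, 3, 3, 3) and L = D - A. The multiplicity of 0 as a Laplacian eigenvalue equals the number of connected components. The single zero eigenvalue shows the graph is connected. By the matrix-tree theorem the graph has (1/10) * product of the nonzero eigenvalues = 2000 spanning trees. The eigenvalues sum to 30, which equals trace(L) = 2|E|.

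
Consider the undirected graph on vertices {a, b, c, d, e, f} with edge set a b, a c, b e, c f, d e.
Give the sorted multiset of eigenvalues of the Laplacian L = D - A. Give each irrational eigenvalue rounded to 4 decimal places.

Each diagonal entry of L is the vertex degree and each off-diagonal entry is -1 where an edge is present, 0 otherwise; in the order [a, b, c, d, e, f] the diagonal is [2, 2, 2, 1, 2, 1]. Diagonalising L (or applying a numerical eigensolver to the 6x6 matrix) gives the spectrum above. The single zero eigenvalue shows the graph is connected. There is one zero in the spectrum, matching the 1 component.

[0, 0.2679, 1, 2, 3, 3.7321]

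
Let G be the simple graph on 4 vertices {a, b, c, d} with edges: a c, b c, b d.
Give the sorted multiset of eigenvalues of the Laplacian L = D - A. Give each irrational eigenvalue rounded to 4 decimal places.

Reading degrees in the order [a, b, c, d] gives [1, 2, 2, 1]; set D = diag(1, 2, 2, 1) and form L = D - A. Since every row of L sums to 0, the all-ones vector is in the kernel and 0 is an eigenvalue. The single zero eigenvalue shows the graph is connected. The largest eigenvalue, 3.4142, is at most the vertex count 4.

[0, 0.5858, 2, 3.4142]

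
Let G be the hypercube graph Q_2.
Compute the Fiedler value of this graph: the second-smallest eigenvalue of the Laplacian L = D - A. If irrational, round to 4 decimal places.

The graph has 4 vertices and degree multiset [2, 2, 2, 2]; D is the diagonal matrix of degrees and L = D - A. The sorted Laplacian eigenvalues are [0, 2, 2, 4]; the algebraic connectivity is the second entry, 2.

2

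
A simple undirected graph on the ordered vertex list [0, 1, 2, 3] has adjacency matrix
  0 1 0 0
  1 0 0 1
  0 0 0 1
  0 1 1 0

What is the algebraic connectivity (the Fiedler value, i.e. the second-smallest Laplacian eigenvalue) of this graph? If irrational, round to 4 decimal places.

Each diagonal entry of L is the vertex degree and each off-diagonal entry is -1 where an edge is present, 0 otherwise; in the order [0, 1, 2, 3] the diagonal is [1, 2, 1, 2]. The sorted Laplacian eigenvalues are [0, 0.5858, 2, 3.4142]; the algebraic connectivity is the second entry, 0.5858. The largest eigenvalue, 3.4142, is at most the vertex count 4.

0.5858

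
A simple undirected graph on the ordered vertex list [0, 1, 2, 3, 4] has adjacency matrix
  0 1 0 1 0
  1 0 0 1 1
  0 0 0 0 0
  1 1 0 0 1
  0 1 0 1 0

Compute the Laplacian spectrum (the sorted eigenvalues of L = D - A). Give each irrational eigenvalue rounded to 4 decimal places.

[0, 0, 2, 4, 4]

With the vertex order [0, 1, 2, 3, 4], the degrees are [2, 3, 0, 3, 2], giving D = diag(2, 3, 0, 3, 2) and L = D - A. Since every row of L sums to 0, the all-ones vector is in the kernel and 0 is an eigenvalue. The 2 zero eigenvalues correspond to the 2 connected components.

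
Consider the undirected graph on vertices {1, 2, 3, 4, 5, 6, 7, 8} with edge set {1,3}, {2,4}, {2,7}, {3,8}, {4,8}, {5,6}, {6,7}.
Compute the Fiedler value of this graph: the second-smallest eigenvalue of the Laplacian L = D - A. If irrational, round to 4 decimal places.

0.1522

With the vertex order [1, 2, 3, 4, 5, 6, 7, 8], the degrees are [1, 2, 2, 2, 1, 2, 2, 2], giving D = diag(1, 2, 2, 2, 1, 2, 2, 2) and L = D - A. Computing the eigenvalues of L and sorting gives [0, 0.1522, 0.5858, 1.2346, 2, 2.7654, 3.4142, 3.8478]. The Fiedler value lambda_2 = 0.1522 is strictly positive, so the graph is connected. The eigenvalues sum to 14, which equals trace(L) = 2|E|.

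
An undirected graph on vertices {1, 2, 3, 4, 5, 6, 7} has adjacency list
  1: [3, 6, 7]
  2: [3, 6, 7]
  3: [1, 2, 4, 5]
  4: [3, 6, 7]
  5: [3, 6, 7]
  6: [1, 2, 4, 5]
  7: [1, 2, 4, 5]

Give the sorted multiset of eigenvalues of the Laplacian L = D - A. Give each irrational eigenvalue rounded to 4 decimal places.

With the vertex order [1, 2, 3, 4, 5, 6, 7], the degrees are [3, 3, 4, 3, 3, 4, 4], giving D = diag(3, 3, 4, 3, 3, 4, 4) and L = D - A. Diagonalising L (or applying a numerical eigensolver to the 7x7 matrix) gives the spectrum above. There is one zero in the spectrum, matching the 1 component.

[0, 3, 3, 3, 4, 4, 7]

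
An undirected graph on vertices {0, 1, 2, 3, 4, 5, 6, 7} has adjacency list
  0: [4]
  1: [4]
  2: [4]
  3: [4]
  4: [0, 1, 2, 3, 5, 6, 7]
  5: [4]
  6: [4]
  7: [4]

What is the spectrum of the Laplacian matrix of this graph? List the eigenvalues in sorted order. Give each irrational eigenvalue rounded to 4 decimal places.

[0, 1, 1, 1, 1, 1, 1, 8]

Each diagonal entry of L is the vertex degree and each off-diagonal entry is -1 where an edge is present, 0 otherwise; in the order [0, 1, 2, 3, 4, 5, 6, 7] the diagonal is [1, 1, 1, 1, 7, 1, 1, 1]. The multiplicity of 0 as a Laplacian eigenvalue equals the number of connected components.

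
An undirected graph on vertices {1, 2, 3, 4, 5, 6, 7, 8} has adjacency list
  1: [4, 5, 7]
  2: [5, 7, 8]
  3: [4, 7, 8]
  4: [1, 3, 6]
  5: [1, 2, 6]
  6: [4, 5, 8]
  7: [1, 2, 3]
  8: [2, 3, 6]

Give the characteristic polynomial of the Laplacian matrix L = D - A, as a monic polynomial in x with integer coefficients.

Each diagonal entry of L is the vertex degree and each off-diagonal entry is -1 where an edge is present, 0 otherwise; in the order [1, 2, 3, 4, 5, 6, 7, 8] the diagonal is [3, 3, 3, 3, 3, 3, 3, 3]. Computing det(xI - L) by cofactor expansion (or equivalently via sum-over-permutations) gives x^8 - 24x^7 + 240x^6 - 1296x^5 + 4080x^4 - 7488x^3 + 7424x^2 - 3072x. The constant term is 0 because L is singular (the all-ones vector lies in its kernel). There is one zero in the spectrum, matching the 1 component.

x^8 - 24x^7 + 240x^6 - 1296x^5 + 4080x^4 - 7488x^3 + 7424x^2 - 3072x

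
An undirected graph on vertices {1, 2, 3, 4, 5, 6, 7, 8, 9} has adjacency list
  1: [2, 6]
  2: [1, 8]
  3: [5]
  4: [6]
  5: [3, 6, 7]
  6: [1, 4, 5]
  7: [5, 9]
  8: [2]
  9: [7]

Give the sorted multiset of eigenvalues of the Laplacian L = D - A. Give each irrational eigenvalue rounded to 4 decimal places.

Each diagonal entry of L is the vertex degree and each off-diagonal entry is -1 where an edge is present, 0 otherwise; in the order [1, 2, 3, 4, 5, 6, 7, 8, 9] the diagonal is [2, 2, 1, 1, 3, 3, 2, 1, 1]. Since every row of L sums to 0, the all-ones vector is in the kernel and 0 is an eigenvalue. By the matrix-tree theorem the graph has (1/9) * product of the nonzero eigenvalues = 1 spanning tree.

[0, 0.1862, 0.4822, 0.7043, 1.4073, 2.1338, 2.8532, 3.5372, 4.6958]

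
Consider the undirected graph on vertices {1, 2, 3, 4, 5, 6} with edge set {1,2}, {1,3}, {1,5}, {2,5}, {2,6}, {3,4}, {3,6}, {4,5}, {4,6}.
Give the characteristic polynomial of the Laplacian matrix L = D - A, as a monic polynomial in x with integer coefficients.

x^6 - 18x^5 + 126x^4 - 428x^3 + 705x^2 - 450x

Each diagonal entry of L is the vertex degree and each off-diagonal entry is -1 where an edge is present, 0 otherwise; in the order [1, 2, 3, 4, 5, 6] the diagonal is [3, 3, 3, 3, 3, 3]. Computing det(xI - L) by cofactor expansion (or equivalently via sum-over-permutations) gives x^6 - 18x^5 + 126x^4 - 428x^3 + 705x^2 - 450x. The coefficient of x^5 equals -trace(L) = -18, matching the sum of degrees. By the matrix-tree theorem the graph has (1/6) * product of the nonzero eigenvalues = 75 spanning trees.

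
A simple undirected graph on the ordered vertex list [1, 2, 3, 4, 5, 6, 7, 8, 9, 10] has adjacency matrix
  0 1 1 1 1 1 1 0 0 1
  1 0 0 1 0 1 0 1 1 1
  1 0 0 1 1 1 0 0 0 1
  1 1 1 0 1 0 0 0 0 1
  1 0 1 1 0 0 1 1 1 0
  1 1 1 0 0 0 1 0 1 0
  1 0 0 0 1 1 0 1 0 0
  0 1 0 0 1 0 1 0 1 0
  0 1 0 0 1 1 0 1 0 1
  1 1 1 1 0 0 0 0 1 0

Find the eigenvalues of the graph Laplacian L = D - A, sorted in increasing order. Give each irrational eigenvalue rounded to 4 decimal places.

[0, 2.8512, 3.7690, 4.4221, 5.3530, 5.7518, 6, 7.3764, 7.9035, 8.5730]

Reading degrees in the order [1, 2, 3, 4, 5, 6, 7, 8, 9, 10] gives [7, 6, 5, 5, 6, 5, 4, 4, 5, 5]; set D = diag(7, 6, 5, 5, 6, 5, 4, 4, 5, 5) and form L = D - A. Since every row of L sums to 0, the all-ones vector is in the kernel and 0 is an eigenvalue. The eigenvalues sum to 52, which equals trace(L) = 2|E|.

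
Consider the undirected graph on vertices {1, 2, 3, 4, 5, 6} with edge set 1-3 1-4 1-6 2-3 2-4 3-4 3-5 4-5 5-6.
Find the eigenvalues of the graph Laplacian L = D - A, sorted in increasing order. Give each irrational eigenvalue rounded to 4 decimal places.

[0, 1.4384, 3, 3, 5, 5.5616]

Reading degrees in the order [1, 2, 3, 4, 5, 6] gives [3, 2, 4, 4, 3, 2]; set D = diag(3, 2, 4, 4, 3, 2) and form L = D - A. Since every row of L sums to 0, the all-ones vector is in the kernel and 0 is an eigenvalue. The single zero eigenvalue shows the graph is connected. The largest eigenvalue, 5.5616, is at most the vertex count 6.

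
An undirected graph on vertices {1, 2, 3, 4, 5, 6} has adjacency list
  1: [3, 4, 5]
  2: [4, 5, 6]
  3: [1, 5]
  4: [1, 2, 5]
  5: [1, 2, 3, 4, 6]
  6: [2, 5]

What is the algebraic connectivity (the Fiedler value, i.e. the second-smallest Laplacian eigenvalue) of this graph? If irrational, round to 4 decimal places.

1.3820

Each diagonal entry of L is the vertex degree and each off-diagonal entry is -1 where an edge is present, 0 otherwise; in the order [1, 2, 3, 4, 5, 6] the diagonal is [3, 3, 2, 3, 5, 2]. The sorted Laplacian eigenvalues are [0, 1.3820, 2.3820, 3.6180, 4.6180, 6]; the algebraic connectivity is the second entry, 1.3820.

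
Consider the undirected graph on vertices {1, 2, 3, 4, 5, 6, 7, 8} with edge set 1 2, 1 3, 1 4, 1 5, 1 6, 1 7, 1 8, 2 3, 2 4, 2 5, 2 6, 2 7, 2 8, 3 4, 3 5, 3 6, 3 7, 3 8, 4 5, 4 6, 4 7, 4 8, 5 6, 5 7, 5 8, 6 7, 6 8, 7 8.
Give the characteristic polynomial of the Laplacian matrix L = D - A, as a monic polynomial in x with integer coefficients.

With the vertex order [1, 2, 3, 4, 5, 6, 7, 8], the degrees are [7, 7, 7, 7, 7, 7, 7, 7], giving D = diag(7, 7, 7, 7, 7, 7, 7, 7) and L = D - A. The eigenvalues of L are [0, 8, 8, 8, 8, 8, 8, 8]; the characteristic polynomial is the product of (x - lambda_i), which multiplies out to x^8 - 56x^7 + 1344x^6 - 17920x^5 + 143360x^4 - 688128x^3 + 1835008x^2 - 2097152x. Since p(0) = det(-L) = 0, x divides p(x). There is one zero in the spectrum, matching the 1 component.

x^8 - 56x^7 + 1344x^6 - 17920x^5 + 143360x^4 - 688128x^3 + 1835008x^2 - 2097152x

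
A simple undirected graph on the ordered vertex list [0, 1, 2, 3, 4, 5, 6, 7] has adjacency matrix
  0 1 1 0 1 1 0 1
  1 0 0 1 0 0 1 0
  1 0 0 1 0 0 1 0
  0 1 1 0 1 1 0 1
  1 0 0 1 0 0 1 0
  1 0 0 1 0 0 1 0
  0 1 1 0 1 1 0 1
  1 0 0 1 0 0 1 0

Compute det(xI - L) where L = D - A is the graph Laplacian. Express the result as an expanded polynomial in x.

With the vertex order [0, 1, 2, 3, 4, 5, 6, 7], the degrees are [5, 3, 3, 5, 3, 3, 5, 3], giving D = diag(5, 3, 3, 5, 3, 3, 5, 3) and L = D - A. Computing det(xI - L) by cofactor expansion (or equivalently via sum-over-permutations) gives x^8 - 30x^7 + 375x^6 - 2540x^5 + 10095x^4 - 23598x^3 + 30105x^2 - 16200x. The coefficient of x^7 equals -trace(L) = -30, matching the sum of degrees.

x^8 - 30x^7 + 375x^6 - 2540x^5 + 10095x^4 - 23598x^3 + 30105x^2 - 16200x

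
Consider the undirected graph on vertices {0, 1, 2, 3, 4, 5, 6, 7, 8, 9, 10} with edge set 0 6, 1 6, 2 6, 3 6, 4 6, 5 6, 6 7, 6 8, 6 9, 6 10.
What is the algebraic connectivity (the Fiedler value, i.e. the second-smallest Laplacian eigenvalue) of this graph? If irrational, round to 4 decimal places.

Each diagonal entry of L is the vertex degree and each off-diagonal entry is -1 where an edge is present, 0 otherwise; in the order [0, 1, 2, 3, 4, 5, 6, 7, 8, 9, 10] the diagonal is [1, 1, 1, 1, 1, 1, 10, 1, 1, 1, 1]. The smallest Laplacian eigenvalue is always 0. The next one, lambda_2 = 1, measures how hard the graph is to disconnect: larger values mean better connectivity. By the matrix-tree theorem the graph has (1/11) * product of the nonzero eigenvalues = 1 spanning tree.

1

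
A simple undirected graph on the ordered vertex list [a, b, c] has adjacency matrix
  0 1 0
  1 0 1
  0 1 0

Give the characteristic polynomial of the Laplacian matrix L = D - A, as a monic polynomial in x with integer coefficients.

Reading degrees in the order [a, b, c] gives [1, 2, 1]; set D = diag(1, 2, 1) and form L = D - A. Computing det(xI - L) by cofactor expansion (or equivalently via sum-over-permutations) gives x^3 - 4x^2 + 3x. The coefficient of x^2 equals -trace(L) = -4, matching the sum of degrees. By the matrix-tree theorem the graph has (1/3) * product of the nonzero eigenvalues = 1 spanning tree.

x^3 - 4x^2 + 3x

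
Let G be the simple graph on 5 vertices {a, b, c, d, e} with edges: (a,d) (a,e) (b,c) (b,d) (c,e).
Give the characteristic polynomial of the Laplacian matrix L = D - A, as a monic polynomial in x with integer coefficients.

Reading degrees in the order [a, b, c, d, e] gives [2, 2, 2, 2, 2]; set D = diag(2, 2, 2, 2, 2) and form L = D - A. Computing det(xI - L) by cofactor expansion (or equivalently via sum-over-permutations) gives x^5 - 10x^4 + 35x^3 - 50x^2 + 25x. Since p(0) = det(-L) = 0, x divides p(x). The eigenvalues sum to 10, which equals trace(L) = 2|E|. By the matrix-tree theorem the graph has (1/5) * product of the nonzero eigenvalues = 5 spanning trees.

x^5 - 10x^4 + 35x^3 - 50x^2 + 25x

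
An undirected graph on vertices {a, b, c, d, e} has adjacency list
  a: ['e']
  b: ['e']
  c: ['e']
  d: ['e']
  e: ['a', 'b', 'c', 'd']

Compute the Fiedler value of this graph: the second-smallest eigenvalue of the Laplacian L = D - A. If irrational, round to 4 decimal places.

1

Reading degrees in the order [a, b, c, d, e] gives [1, 1, 1, 1, 4]; set D = diag(1, 1, 1, 1, 4) and form L = D - A. Computing the eigenvalues of L and sorting gives [0, 1, 1, 1, 5]. The Fiedler value lambda_2 = 1 is strictly positive, so the graph is connected. There is one zero in the spectrum, matching the 1 component. By the matrix-tree theorem the graph has (1/5) * product of the nonzero eigenvalues = 1 spanning tree.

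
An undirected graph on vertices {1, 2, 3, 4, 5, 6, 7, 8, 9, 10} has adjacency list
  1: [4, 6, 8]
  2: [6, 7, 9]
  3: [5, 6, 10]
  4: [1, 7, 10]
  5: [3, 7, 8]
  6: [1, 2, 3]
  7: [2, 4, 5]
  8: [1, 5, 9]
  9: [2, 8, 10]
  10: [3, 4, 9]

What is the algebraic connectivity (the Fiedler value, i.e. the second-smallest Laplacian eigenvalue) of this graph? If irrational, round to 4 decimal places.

Reading degrees in the order [1, 2, 3, 4, 5, 6, 7, 8, 9, 10] gives [3, 3, 3, 3, 3, 3, 3, 3, 3, 3]; set D = diag(3, 3, 3, 3, 3, 3, 3, 3, 3, 3) and form L = D - A. The smallest Laplacian eigenvalue is always 0. The next one, lambda_2 = 2, measures how hard the graph is to disconnect: larger values mean better connectivity. The largest eigenvalue, 5, is at most the vertex count 10. By the matrix-tree theorem the graph has (1/10) * product of the nonzero eigenvalues = 2000 spanning trees.

2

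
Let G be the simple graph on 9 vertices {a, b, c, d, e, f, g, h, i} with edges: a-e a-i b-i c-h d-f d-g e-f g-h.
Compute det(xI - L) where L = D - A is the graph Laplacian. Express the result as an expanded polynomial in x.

x^9 - 16x^8 + 105x^7 - 364x^6 + 715x^5 - 792x^4 + 462x^3 - 120x^2 + 9x

Each diagonal entry of L is the vertex degree and each off-diagonal entry is -1 where an edge is present, 0 otherwise; in the order [a, b, c, d, e, f, g, h, i] the diagonal is [2, 1, 1, 2, 2, 2, 2, 2, 2]. L has integer entries, so p(x) = det(xI - L) has integer coefficients. Expanding the determinant yields x^9 - 16x^8 + 105x^7 - 364x^6 + 715x^5 - 792x^4 + 462x^3 - 120x^2 + 9x. The constant term is 0 because L is singular (the all-ones vector lies in its kernel). The eigenvalues sum to 16, which equals trace(L) = 2|E|. The largest eigenvalue, 3.8794, is at most the vertex count 9.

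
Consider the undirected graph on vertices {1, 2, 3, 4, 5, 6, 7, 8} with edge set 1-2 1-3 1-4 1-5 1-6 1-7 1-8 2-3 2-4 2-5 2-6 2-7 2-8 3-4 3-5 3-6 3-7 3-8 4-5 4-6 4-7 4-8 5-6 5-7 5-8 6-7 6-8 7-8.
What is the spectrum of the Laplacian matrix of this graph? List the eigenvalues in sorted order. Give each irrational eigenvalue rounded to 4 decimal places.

[0, 8, 8, 8, 8, 8, 8, 8]

With the vertex order [1, 2, 3, 4, 5, 6, 7, 8], the degrees are [7, 7, 7, 7, 7, 7, 7, 7], giving D = diag(7, 7, 7, 7, 7, 7, 7, 7) and L = D - A. L is symmetric positive semidefinite, so every eigenvalue is real and nonnegative. The single zero eigenvalue shows the graph is connected.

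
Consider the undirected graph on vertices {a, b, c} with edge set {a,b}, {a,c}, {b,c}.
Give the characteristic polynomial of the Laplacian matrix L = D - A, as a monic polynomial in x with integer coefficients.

x^3 - 6x^2 + 9x

Each diagonal entry of L is the vertex degree and each off-diagonal entry is -1 where an edge is present, 0 otherwise; in the order [a, b, c] the diagonal is [2, 2, 2]. L has integer entries, so p(x) = det(xI - L) has integer coefficients. Expanding the determinant yields x^3 - 6x^2 + 9x. Since p(0) = det(-L) = 0, x divides p(x). By the matrix-tree theorem the graph has (1/3) * product of the nonzero eigenvalues = 3 spanning trees.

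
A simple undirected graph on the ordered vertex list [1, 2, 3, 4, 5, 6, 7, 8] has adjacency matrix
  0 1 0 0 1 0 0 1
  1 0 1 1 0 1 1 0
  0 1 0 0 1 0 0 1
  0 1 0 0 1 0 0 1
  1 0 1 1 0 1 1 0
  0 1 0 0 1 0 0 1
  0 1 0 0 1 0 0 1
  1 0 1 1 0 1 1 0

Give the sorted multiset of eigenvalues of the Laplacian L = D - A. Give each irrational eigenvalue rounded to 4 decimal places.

With the vertex order [1, 2, 3, 4, 5, 6, 7, 8], the degrees are [3, 5, 3, 3, 5, 3, 3, 5], giving D = diag(3, 5, 3, 3, 5, 3, 3, 5) and L = D - A. L is symmetric positive semidefinite, so every eigenvalue is real and nonnegative. The single zero eigenvalue shows the graph is connected. The eigenvalues sum to 30, which equals trace(L) = 2|E|.

[0, 3, 3, 3, 3, 5, 5, 8]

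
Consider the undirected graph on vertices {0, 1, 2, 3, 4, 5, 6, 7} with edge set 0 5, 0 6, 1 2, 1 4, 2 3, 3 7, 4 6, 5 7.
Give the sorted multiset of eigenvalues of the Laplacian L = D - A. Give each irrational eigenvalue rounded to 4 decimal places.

Each diagonal entry of L is the vertex degree and each off-diagonal entry is -1 where an edge is present, 0 otherwise; in the order [0, 1, 2, 3, 4, 5, 6, 7] the diagonal is [2, 2, 2, 2, 2, 2, 2, 2]. L is symmetric positive semidefinite, so every eigenvalue is real and nonnegative. The single zero eigenvalue shows the graph is connected. By the matrix-tree theorem the graph has (1/8) * product of the nonzero eigenvalues = 8 spanning trees. The largest eigenvalue, 4, is at most the vertex count 8.

[0, 0.5858, 0.5858, 2, 2, 3.4142, 3.4142, 4]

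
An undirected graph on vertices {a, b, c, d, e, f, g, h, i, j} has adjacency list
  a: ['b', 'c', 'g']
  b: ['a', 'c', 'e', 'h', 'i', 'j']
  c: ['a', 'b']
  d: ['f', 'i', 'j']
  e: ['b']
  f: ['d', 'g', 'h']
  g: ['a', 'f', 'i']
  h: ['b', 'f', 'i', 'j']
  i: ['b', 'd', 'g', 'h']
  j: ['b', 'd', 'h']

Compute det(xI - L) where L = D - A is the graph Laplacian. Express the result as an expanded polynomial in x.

Reading degrees in the order [a, b, c, d, e, f, g, h, i, j] gives [3, 6, 2, 3, 1, 3, 3, 4, 4, 3]; set D = diag(3, 6, 2, 3, 1, 3, 3, 4, 4, 3) and form L = D - A. L has integer entries, so p(x) = det(xI - L) has integer coefficients. Expanding the determinant yields x^10 - 32x^9 + 437x^8 - 3336x^7 + 15648x^6 - 46604x^5 + 87704x^4 - 99948x^3 + 62153x^2 - 15980x. The constant term is 0 because L is singular (the all-ones vector lies in its kernel). The largest eigenvalue, 7.2615, is at most the vertex count 10.

x^10 - 32x^9 + 437x^8 - 3336x^7 + 15648x^6 - 46604x^5 + 87704x^4 - 99948x^3 + 62153x^2 - 15980x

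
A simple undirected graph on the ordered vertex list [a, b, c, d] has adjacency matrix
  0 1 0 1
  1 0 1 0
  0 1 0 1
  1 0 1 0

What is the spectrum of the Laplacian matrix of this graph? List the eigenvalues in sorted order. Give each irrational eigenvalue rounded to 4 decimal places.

[0, 2, 2, 4]

Each diagonal entry of L is the vertex degree and each off-diagonal entry is -1 where an edge is present, 0 otherwise; in the order [a, b, c, d] the diagonal is [2, 2, 2, 2]. Since every row of L sums to 0, the all-ones vector is in the kernel and 0 is an eigenvalue. The single zero eigenvalue shows the graph is connected. The largest eigenvalue, 4, is at most the vertex count 4. By the matrix-tree theorem the graph has (1/4) * product of the nonzero eigenvalues = 4 spanning trees.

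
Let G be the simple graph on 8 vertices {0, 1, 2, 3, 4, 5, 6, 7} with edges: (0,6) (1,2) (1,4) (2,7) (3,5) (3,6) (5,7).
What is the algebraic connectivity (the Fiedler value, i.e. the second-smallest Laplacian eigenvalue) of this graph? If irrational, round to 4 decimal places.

With the vertex order [0, 1, 2, 3, 4, 5, 6, 7], the degrees are [1, 2, 2, 2, 1, 2, 2, 2], giving D = diag(1, 2, 2, 2, 1, 2, 2, 2) and L = D - A. The smallest Laplacian eigenvalue is always 0. The next one, lambda_2 = 0.1522, measures how hard the graph is to disconnect: larger values mean better connectivity.

0.1522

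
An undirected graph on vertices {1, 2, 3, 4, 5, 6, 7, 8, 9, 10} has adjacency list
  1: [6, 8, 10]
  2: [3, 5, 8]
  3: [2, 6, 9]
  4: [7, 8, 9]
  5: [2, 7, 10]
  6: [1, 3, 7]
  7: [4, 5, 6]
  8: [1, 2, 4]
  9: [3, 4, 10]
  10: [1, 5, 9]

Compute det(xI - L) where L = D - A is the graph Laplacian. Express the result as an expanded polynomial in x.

Each diagonal entry of L is the vertex degree and each off-diagonal entry is -1 where an edge is present, 0 otherwise; in the order [1, 2, 3, 4, 5, 6, 7, 8, 9, 10] the diagonal is [3, 3, 3, 3, 3, 3, 3, 3, 3, 3]. Computing det(xI - L) by cofactor expansion (or equivalently via sum-over-permutations) gives x^10 - 30x^9 + 390x^8 - 2880x^7 + 13305x^6 - 39882x^5 + 77640x^4 - 94800x^3 + 66000x^2 - 20000x. The constant term is 0 because L is singular (the all-ones vector lies in its kernel). The eigenvalues sum to 30, which equals trace(L) = 2|E|.

x^10 - 30x^9 + 390x^8 - 2880x^7 + 13305x^6 - 39882x^5 + 77640x^4 - 94800x^3 + 66000x^2 - 20000x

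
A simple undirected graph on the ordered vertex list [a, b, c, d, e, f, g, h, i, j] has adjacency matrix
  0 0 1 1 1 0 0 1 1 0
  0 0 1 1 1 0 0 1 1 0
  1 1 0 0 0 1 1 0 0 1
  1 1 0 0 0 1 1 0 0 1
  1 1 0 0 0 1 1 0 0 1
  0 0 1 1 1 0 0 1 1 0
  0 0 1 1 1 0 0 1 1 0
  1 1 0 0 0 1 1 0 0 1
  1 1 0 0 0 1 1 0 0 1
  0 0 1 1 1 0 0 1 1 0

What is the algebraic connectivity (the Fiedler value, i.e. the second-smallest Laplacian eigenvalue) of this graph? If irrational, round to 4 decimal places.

5

Each diagonal entry of L is the vertex degree and each off-diagonal entry is -1 where an edge is present, 0 otherwise; in the order [a, b, c, d, e, f, g, h, i, j] the diagonal is [5, 5, 5, 5, 5, 5, 5, 5, 5, 5]. The sorted Laplacian eigenvalues are [0, 5, 5, 5, 5, 5, 5, 5, 5, 10]; the algebraic connectivity is the second entry, 5. There is one zero in the spectrum, matching the 1 component.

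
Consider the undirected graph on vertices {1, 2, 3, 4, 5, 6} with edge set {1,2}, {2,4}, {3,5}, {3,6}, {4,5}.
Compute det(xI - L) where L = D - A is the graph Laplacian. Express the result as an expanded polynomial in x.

Each diagonal entry of L is the vertex degree and each off-diagonal entry is -1 where an edge is present, 0 otherwise; in the order [1, 2, 3, 4, 5, 6] the diagonal is [1, 2, 2, 2, 2, 1]. L has integer entries, so p(x) = det(xI - L) has integer coefficients. Expanding the determinant yields x^6 - 10x^5 + 36x^4 - 56x^3 + 35x^2 - 6x. Since p(0) = det(-L) = 0, x divides p(x). There is one zero in the spectrum, matching the 1 component.

x^6 - 10x^5 + 36x^4 - 56x^3 + 35x^2 - 6x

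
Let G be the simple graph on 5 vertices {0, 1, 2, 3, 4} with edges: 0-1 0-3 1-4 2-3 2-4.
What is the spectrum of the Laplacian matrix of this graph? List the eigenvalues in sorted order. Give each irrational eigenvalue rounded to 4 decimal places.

[0, 1.3820, 1.3820, 3.6180, 3.6180]

Each diagonal entry of L is the vertex degree and each off-diagonal entry is -1 where an edge is present, 0 otherwise; in the order [0, 1, 2, 3, 4] the diagonal is [2, 2, 2, 2, 2]. L is symmetric positive semidefinite, so every eigenvalue is real and nonnegative. The single zero eigenvalue shows the graph is connected. There is one zero in the spectrum, matching the 1 component. By the matrix-tree theorem the graph has (1/5) * product of the nonzero eigenvalues = 5 spanning trees.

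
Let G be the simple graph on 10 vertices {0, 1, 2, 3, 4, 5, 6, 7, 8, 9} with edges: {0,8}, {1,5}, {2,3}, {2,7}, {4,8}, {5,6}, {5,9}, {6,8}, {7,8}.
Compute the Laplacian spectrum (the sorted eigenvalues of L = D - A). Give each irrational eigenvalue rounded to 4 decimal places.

[0, 0.1648, 0.3883, 1, 1, 1.4358, 1.6684, 3.1150, 4.0226, 5.2050]

Reading degrees in the order [0, 1, 2, 3, 4, 5, 6, 7, 8, 9] gives [1, 1, 2, 1, 1, 3, 2, 2, 4, 1]; set D = diag(1, 1, 2, 1, 1, 3, 2, 2, 4, 1) and form L = D - A. Since every row of L sums to 0, the all-ones vector is in the kernel and 0 is an eigenvalue. The largest eigenvalue, 5.2050, is at most the vertex count 10. By the matrix-tree theorem the graph has (1/10) * product of the nonzero eigenvalues = 1 spanning tree.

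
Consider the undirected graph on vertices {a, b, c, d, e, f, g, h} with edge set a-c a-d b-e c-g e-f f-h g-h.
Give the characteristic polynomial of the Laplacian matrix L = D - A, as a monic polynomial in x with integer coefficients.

Each diagonal entry of L is the vertex degree and each off-diagonal entry is -1 where an edge is present, 0 otherwise; in the order [a, b, c, d, e, f, g, h] the diagonal is [2, 1, 2, 1, 2, 2, 2, 2]. Computing det(xI - L) by cofactor expansion (or equivalently via sum-over-permutations) gives x^8 - 14x^7 + 78x^6 - 220x^5 + 330x^4 - 252x^3 + 84x^2 - 8x. The coefficient of x^7 equals -trace(L) = -14, matching the sum of degrees. The eigenvalues sum to 14, which equals trace(L) = 2|E|.

x^8 - 14x^7 + 78x^6 - 220x^5 + 330x^4 - 252x^3 + 84x^2 - 8x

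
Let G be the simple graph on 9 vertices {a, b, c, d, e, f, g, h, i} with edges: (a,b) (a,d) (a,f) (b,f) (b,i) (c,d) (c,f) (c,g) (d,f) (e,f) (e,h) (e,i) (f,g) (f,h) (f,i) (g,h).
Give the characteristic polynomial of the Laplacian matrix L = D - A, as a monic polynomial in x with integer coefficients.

With the vertex order [a, b, c, d, e, f, g, h, i], the degrees are [3, 3, 3, 3, 3, 8, 3, 3, 3], giving D = diag(3, 3, 3, 3, 3, 8, 3, 3, 3) and L = D - A. L has integer entries, so p(x) = det(xI - L) has integer coefficients. Expanding the determinant yields x^9 - 32x^8 + 428x^7 - 3136x^6 + 13786x^5 - 37232x^4 + 60276x^3 - 53424x^2 + 19845x. Since p(0) = det(-L) = 0, x divides p(x). There is one zero in the spectrum, matching the 1 component.

x^9 - 32x^8 + 428x^7 - 3136x^6 + 13786x^5 - 37232x^4 + 60276x^3 - 53424x^2 + 19845x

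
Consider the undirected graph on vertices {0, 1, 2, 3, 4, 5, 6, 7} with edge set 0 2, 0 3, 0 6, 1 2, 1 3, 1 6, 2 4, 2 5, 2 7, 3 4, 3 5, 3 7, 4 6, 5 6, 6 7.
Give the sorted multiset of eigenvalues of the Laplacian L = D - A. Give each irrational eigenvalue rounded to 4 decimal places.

With the vertex order [0, 1, 2, 3, 4, 5, 6, 7], the degrees are [3, 3, 5, 5, 3, 3, 5, 3], giving D = diag(3, 3, 5, 5, 3, 3, 5, 3) and L = D - A. Since every row of L sums to 0, the all-ones vector is in the kernel and 0 is an eigenvalue. There is one zero in the spectrum, matching the 1 component.

[0, 3, 3, 3, 3, 5, 5, 8]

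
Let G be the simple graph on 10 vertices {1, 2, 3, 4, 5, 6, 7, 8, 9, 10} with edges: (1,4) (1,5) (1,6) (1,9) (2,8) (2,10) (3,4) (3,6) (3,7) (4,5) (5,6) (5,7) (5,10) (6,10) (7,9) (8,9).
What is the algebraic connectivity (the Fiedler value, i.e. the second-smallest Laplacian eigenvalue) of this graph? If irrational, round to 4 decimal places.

0.8299

Each diagonal entry of L is the vertex degree and each off-diagonal entry is -1 where an edge is present, 0 otherwise; in the order [1, 2, 3, 4, 5, 6, 7, 8, 9, 10] the diagonal is [4, 2, 3, 3, 5, 4, 3, 2, 3, 3]. Computing the eigenvalues of L and sorting gives [0, 0.8299, 1.5982, 2.6199, 2.6889, 3.3684, 4, 4.4812, 5.9005, 6.5131]. The Fiedler value lambda_2 = 0.8299 is strictly positive, so the graph is connected. The eigenvalues sum to 32, which equals trace(L) = 2|E|.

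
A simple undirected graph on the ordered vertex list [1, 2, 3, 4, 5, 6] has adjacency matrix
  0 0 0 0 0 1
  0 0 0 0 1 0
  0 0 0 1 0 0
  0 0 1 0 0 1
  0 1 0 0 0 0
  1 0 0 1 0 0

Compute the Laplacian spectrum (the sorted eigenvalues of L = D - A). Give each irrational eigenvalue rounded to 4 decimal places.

[0, 0, 0.5858, 2, 2, 3.4142]

With the vertex order [1, 2, 3, 4, 5, 6], the degrees are [1, 1, 1, 2, 1, 2], giving D = diag(1, 1, 1, 2, 1, 2) and L = D - A. Since every row of L sums to 0, the all-ones vector is in the kernel and 0 is an eigenvalue. The 2 zero eigenvalues correspond to the 2 connected components. The eigenvalues sum to 8, which equals trace(L) = 2|E|.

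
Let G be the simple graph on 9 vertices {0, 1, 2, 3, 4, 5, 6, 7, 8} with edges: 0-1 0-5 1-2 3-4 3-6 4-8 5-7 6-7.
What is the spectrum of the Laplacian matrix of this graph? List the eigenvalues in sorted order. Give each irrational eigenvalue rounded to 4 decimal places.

Reading degrees in the order [0, 1, 2, 3, 4, 5, 6, 7, 8] gives [2, 2, 1, 2, 2, 2, 2, 2, 1]; set D = diag(2, 2, 1, 2, 2, 2, 2, 2, 1) and form L = D - A. Since every row of L sums to 0, the all-ones vector is in the kernel and 0 is an eigenvalue. The single zero eigenvalue shows the graph is connected. The eigenvalues sum to 16, which equals trace(L) = 2|E|. The largest eigenvalue, 3.8794, is at most the vertex count 9.

[0, 0.1206, 0.4679, 1, 1.6527, 2.3473, 3, 3.5321, 3.8794]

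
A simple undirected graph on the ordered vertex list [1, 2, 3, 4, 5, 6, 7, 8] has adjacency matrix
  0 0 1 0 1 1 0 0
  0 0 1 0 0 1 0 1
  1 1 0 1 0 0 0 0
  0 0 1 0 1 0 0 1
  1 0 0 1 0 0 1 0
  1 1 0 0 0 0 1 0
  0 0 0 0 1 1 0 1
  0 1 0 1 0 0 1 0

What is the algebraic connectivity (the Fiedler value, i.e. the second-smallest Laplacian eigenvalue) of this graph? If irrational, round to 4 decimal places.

Reading degrees in the order [1, 2, 3, 4, 5, 6, 7, 8] gives [3, 3, 3, 3, 3, 3, 3, 3]; set D = diag(3, 3, 3, 3, 3, 3, 3, 3) and form L = D - A. The smallest Laplacian eigenvalue is always 0. The next one, lambda_2 = 2, measures how hard the graph is to disconnect: larger values mean better connectivity. The largest eigenvalue, 6, is at most the vertex count 8. By the matrix-tree theorem the graph has (1/8) * product of the nonzero eigenvalues = 384 spanning trees.

2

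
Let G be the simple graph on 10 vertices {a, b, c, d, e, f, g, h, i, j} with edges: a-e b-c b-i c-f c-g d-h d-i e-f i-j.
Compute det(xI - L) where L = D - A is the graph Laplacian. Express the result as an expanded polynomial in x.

x^10 - 18x^9 + 134x^8 - 536x^7 + 1254x^6 - 1752x^5 + 1432x^4 - 642x^3 + 138x^2 - 10x

Each diagonal entry of L is the vertex degree and each off-diagonal entry is -1 where an edge is present, 0 otherwise; in the order [a, b, c, d, e, f, g, h, i, j] the diagonal is [1, 2, 3, 2, 2, 2, 1, 1, 3, 1]. Computing det(xI - L) by cofactor expansion (or equivalently via sum-over-permutations) gives x^10 - 18x^9 + 134x^8 - 536x^7 + 1254x^6 - 1752x^5 + 1432x^4 - 642x^3 + 138x^2 - 10x. The constant term is 0 because L is singular (the all-ones vector lies in its kernel). By the matrix-tree theorem the graph has (1/10) * product of the nonzero eigenvalues = 1 spanning tree. The eigenvalues sum to 18, which equals trace(L) = 2|E|.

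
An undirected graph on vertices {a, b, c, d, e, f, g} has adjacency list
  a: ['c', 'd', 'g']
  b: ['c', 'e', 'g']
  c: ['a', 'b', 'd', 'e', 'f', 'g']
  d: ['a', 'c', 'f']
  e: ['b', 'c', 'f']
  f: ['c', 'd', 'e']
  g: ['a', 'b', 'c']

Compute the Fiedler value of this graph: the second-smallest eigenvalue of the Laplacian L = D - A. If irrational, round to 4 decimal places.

2

Each diagonal entry of L is the vertex degree and each off-diagonal entry is -1 where an edge is present, 0 otherwise; in the order [a, b, c, d, e, f, g] the diagonal is [3, 3, 6, 3, 3, 3, 3]. The sorted Laplacian eigenvalues are [0, 2, 2, 4, 4, 5, 7]; the algebraic connectivity is the second entry, 2. The eigenvalues sum to 24, which equals trace(L) = 2|E|.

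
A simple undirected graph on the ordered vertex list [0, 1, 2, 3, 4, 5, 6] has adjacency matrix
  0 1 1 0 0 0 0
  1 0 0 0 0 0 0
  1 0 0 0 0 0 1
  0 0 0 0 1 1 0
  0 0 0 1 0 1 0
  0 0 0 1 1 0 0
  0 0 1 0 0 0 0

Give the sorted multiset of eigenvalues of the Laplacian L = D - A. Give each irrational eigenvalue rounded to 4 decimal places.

Each diagonal entry of L is the vertex degree and each off-diagonal entry is -1 where an edge is present, 0 otherwise; in the order [0, 1, 2, 3, 4, 5, 6] the diagonal is [2, 1, 2, 2, 2, 2, 1]. Diagonalising L (or applying a numerical eigensolver to the 7x7 matrix) gives the spectrum above. The 2 zero eigenvalues correspond to the 2 connected components. There are 2 zeros in the spectrum, matching the 2 components. The eigenvalues sum to 12, which equals trace(L) = 2|E|.

[0, 0, 0.5858, 2, 3, 3, 3.4142]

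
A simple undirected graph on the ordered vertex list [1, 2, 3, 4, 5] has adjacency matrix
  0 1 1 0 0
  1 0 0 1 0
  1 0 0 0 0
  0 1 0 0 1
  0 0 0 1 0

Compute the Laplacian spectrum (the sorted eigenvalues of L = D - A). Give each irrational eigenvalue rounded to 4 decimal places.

[0, 0.3820, 1.3820, 2.6180, 3.6180]

With the vertex order [1, 2, 3, 4, 5], the degrees are [2, 2, 1, 2, 1], giving D = diag(2, 2, 1, 2, 1) and L = D - A. L is symmetric positive semidefinite, so every eigenvalue is real and nonnegative. The largest eigenvalue, 3.6180, is at most the vertex count 5.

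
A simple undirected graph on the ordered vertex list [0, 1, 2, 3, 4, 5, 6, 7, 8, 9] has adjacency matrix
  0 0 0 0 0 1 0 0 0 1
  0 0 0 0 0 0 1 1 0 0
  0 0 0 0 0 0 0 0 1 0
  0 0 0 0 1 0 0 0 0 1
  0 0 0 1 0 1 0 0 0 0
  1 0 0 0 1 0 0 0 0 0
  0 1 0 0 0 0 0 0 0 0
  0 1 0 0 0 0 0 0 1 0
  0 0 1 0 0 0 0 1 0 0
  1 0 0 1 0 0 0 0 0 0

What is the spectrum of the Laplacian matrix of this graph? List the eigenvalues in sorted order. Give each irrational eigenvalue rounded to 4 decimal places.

[0, 0, 0.3820, 1.3820, 1.3820, 1.3820, 2.6180, 3.6180, 3.6180, 3.6180]

Each diagonal entry of L is the vertex degree and each off-diagonal entry is -1 where an edge is present, 0 otherwise; in the order [0, 1, 2, 3, 4, 5, 6, 7, 8, 9] the diagonal is [2, 2, 1, 2, 2, 2, 1, 2, 2, 2]. Since every row of L sums to 0, the all-ones vector is in the kernel and 0 is an eigenvalue. The 2 zero eigenvalues correspond to the 2 connected components. The largest eigenvalue, 3.6180, is at most the vertex count 10.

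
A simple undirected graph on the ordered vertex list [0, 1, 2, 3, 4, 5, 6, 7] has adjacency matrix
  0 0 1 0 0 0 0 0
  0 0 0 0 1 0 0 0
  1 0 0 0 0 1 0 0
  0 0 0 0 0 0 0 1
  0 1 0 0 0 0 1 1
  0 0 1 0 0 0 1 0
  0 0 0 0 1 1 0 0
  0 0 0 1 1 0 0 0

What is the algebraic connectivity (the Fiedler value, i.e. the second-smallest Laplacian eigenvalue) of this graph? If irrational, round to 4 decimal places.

0.1864

Reading degrees in the order [0, 1, 2, 3, 4, 5, 6, 7] gives [1, 1, 2, 1, 3, 2, 2, 2]; set D = diag(1, 1, 2, 1, 3, 2, 2, 2) and form L = D - A. Computing the eigenvalues of L and sorting gives [0, 0.1864, 0.5858, 1, 2, 2.4707, 3.4142, 4.3429]. The Fiedler value lambda_2 = 0.1864 is strictly positive, so the graph is connected. There is one zero in the spectrum, matching the 1 component. By the matrix-tree theorem the graph has (1/8) * product of the nonzero eigenvalues = 1 spanning tree.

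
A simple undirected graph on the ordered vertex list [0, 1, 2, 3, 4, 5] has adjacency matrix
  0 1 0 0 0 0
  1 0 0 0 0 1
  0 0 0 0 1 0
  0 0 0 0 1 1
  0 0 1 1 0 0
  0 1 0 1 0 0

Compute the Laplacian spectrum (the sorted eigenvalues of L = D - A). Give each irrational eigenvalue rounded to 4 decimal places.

[0, 0.2679, 1, 2, 3, 3.7321]

Reading degrees in the order [0, 1, 2, 3, 4, 5] gives [1, 2, 1, 2, 2, 2]; set D = diag(1, 2, 1, 2, 2, 2) and form L = D - A. L is symmetric positive semidefinite, so every eigenvalue is real and nonnegative.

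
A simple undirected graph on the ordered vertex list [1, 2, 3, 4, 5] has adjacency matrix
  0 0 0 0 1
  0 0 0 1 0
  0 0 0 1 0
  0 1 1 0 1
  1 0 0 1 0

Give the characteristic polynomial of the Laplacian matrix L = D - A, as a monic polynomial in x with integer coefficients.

With the vertex order [1, 2, 3, 4, 5], the degrees are [1, 1, 1, 3, 2], giving D = diag(1, 1, 1, 3, 2) and L = D - A. L has integer entries, so p(x) = det(xI - L) has integer coefficients. Expanding the determinant yields x^5 - 8x^4 + 20x^3 - 18x^2 + 5x. The constant term is 0 because L is singular (the all-ones vector lies in its kernel). By the matrix-tree theorem the graph has (1/5) * product of the nonzero eigenvalues = 1 spanning tree. The largest eigenvalue, 4.1701, is at most the vertex count 5.

x^5 - 8x^4 + 20x^3 - 18x^2 + 5x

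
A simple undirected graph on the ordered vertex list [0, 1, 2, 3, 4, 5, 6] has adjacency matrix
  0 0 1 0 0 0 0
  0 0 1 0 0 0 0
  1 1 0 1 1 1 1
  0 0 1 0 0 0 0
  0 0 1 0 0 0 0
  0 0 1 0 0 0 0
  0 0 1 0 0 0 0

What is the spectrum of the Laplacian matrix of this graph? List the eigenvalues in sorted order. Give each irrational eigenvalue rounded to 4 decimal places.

With the vertex order [0, 1, 2, 3, 4, 5, 6], the degrees are [1, 1, 6, 1, 1, 1, 1], giving D = diag(1, 1, 6, 1, 1, 1, 1) and L = D - A. Since every row of L sums to 0, the all-ones vector is in the kernel and 0 is an eigenvalue. By the matrix-tree theorem the graph has (1/7) * product of the nonzero eigenvalues = 1 spanning tree. The eigenvalues sum to 12, which equals trace(L) = 2|E|.

[0, 1, 1, 1, 1, 1, 7]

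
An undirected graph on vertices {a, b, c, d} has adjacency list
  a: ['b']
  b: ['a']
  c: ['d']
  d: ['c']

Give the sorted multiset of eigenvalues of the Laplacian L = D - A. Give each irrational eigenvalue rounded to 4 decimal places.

[0, 0, 2, 2]

With the vertex order [a, b, c, d], the degrees are [1, 1, 1, 1], giving D = diag(1, 1, 1, 1) and L = D - A. The multiplicity of 0 as a Laplacian eigenvalue equals the number of connected components. The 2 zero eigenvalues correspond to the 2 connected components. The largest eigenvalue, 2, is at most the vertex count 4.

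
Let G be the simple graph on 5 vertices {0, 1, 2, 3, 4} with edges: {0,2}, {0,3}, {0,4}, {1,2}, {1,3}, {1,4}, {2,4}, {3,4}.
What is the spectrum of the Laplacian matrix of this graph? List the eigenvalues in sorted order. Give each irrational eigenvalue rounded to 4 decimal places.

Reading degrees in the order [0, 1, 2, 3, 4] gives [3, 3, 3, 3, 4]; set D = diag(3, 3, 3, 3, 4) and form L = D - A. Diagonalising L (or applying a numerical eigensolver to the 5x5 matrix) gives the spectrum above. There is one zero in the spectrum, matching the 1 component.

[0, 3, 3, 5, 5]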